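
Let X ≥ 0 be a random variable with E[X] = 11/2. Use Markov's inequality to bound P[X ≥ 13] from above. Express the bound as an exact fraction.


μ = E[X] = 11/2, a = 13.
Markov: P[X ≥ 13] ≤ μ/a = (11/2)/13 = 11/26.
Numerically: ≈ 0.42308.
(Since a = 13 > μ = 5.50000, the bound 11/26 is < 1 and informative.)

P[X ≥ 13] ≤ 11/26 ≈ 0.42308.


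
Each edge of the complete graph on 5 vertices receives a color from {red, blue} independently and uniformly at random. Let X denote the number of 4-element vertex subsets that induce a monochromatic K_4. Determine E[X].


Let X = Σ_S X_S over the C(5, 4) = 5 subsets S of size 4, where X_S = 1 if the K_4 on S is monochromatic.
For a fixed S, the K_4 on S has C(4, 2) = 6 edges. P[all 6 edges red] = (1/2)^6, and likewise for blue, so P[monochromatic] = 2·(1/2)^6 = 2^{1 − 6} = 1/32.
Summing: E[X] = C(5, 4) · 2^{1 − 6} = 5 · 1/32 = 5/32.
Numerically: E[X] ≈ 0.156250.

E[X] = C(5,4)·2^(1−C(4,2)) = 5/32 ≈ 0.156250.


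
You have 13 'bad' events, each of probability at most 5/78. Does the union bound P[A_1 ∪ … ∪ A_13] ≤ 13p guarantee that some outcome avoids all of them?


Union bound: P[∪_{i=1}^{13} A_i] ≤ Σ_i P[A_i] ≤ 13·p = 13·(5/78) = 5/6.
Numerically: 5/6 ≈ 0.833.
Is 5/6 < 1? YES.
Since P[∪ A_i] ≤ 5/6 < 1, the complement has P[∩ A_i^c] ≥ 1 − 5/6 = 1/6 > 0, so some outcome avoids every A_i.

13·p = 5/6 ≈ 0.833; existence CERTIFIED by the union bound.


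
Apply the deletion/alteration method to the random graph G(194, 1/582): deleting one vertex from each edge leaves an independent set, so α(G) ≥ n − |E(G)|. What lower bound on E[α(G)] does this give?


E[|E(G)|] = C(194, 2)·p = 18721 · (1/582) = 193/6.
E[α(G)] ≥ n − E[|E(G)|] = 194 − 193/6 = 971/6.
Numerically: ≈ 161.8333.
(This is only a lower bound; the true E[α(G)] may be larger.)

E[α(G)] ≥ 971/6 ≈ 161.8333.


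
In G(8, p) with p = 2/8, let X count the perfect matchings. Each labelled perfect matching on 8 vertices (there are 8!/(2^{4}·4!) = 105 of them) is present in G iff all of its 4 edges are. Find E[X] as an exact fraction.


K_8 has 8!/(2^{4}·4!) = 105 labelled perfect matchings.
For each such perfect matching H, let X_H = 1 if all 4 edges of H are present in G. Then P[X_H = 1] = p^{4} = (1/4)^{4} = 1/256.
By linearity of expectation: E[X] = Σ_H E[X_H] = 105 · p^{4} = 105 · 1/256 = 105/256.
Numerically: E[X] ≈ 0.41016.

E[X] = 105 · (1/4)^{4} = 105/256 ≈ 0.41016.


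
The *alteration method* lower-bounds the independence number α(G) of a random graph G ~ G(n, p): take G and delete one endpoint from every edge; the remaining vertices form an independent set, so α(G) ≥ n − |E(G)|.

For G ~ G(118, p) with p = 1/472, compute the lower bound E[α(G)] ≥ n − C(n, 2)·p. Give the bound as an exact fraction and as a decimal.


E[|E(G)|] = C(118, 2)·p = 6903 · (1/472) = 117/8.
E[α(G)] ≥ n − E[|E(G)|] = 118 − 117/8 = 827/8.
Numerically: ≈ 103.3750.
(This is only a lower bound; the true E[α(G)] may be larger.)

E[α(G)] ≥ 827/8 ≈ 103.3750.


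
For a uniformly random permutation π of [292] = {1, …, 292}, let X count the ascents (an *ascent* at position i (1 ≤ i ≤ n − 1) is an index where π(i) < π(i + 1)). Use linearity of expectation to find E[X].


Write X = Σ X_I over i = 1, …, 291, with X_I the indicator of one ascent.
There are 291 indicators.
For each fixed i, the pair (π(i), π(i+1)) is a uniformly random ordered pair of distinct values from {1, …, 292}; by symmetry P[π(i) < π(i+1)] = 1/2.
By linearity: E[X] = 291 · (1/2) = (292 − 1) · (1/2) = 291/2 ≈ 145.500000.

E[X] = 291/2 = 145.500000.


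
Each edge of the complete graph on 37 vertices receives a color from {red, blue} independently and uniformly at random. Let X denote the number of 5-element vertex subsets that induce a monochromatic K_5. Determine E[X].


Let X = Σ_S X_S over the C(37, 5) = 435897 subsets S of size 5, where X_S = 1 if the K_5 on S is monochromatic.
For a fixed S, the K_5 on S has C(5, 2) = 10 edges. P[all 10 edges red] = (1/2)^10, and likewise for blue, so P[monochromatic] = 2·(1/2)^10 = 2^{1 − 10} = 1/512.
Summing: E[X] = C(37, 5) · 2^{1 − 10} = 435897 · 1/512 = 435897/512.
Numerically: E[X] ≈ 851.361328.

E[X] = C(37,5)·2^(1−C(5,2)) = 435897/512 ≈ 851.361328.


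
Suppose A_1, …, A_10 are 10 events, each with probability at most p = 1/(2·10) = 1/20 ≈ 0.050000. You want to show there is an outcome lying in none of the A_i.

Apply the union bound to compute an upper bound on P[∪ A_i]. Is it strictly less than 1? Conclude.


Union bound: P[∪_{i=1}^{10} A_i] ≤ Σ_i P[A_i] ≤ 10·p = 10·(1/20) = 1/2.
Numerically: 1/2 ≈ 0.500000.
Is 1/2 < 1? YES.
Since P[∪ A_i] ≤ 1/2 < 1, the complement has P[∩ A_i^c] ≥ 1 − 1/2 = 1/2 > 0, so some outcome avoids every A_i.

10·p = 1/2 ≈ 0.500000; existence CERTIFIED by the union bound.


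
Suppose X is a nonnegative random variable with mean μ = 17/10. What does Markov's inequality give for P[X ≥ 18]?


μ = E[X] = 17/10, a = 18.
Markov: P[X ≥ 18] ≤ μ/a = (17/10)/18 = 17/180.
Numerically: ≈ 0.094444.
(Since a = 18 > μ = 1.700000, the bound 17/180 is < 1 and informative.)

P[X ≥ 18] ≤ 17/180 ≈ 0.094444.


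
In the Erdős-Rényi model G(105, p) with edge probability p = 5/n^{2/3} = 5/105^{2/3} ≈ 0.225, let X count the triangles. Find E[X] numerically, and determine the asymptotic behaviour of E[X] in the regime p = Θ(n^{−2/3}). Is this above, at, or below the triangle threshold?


Number of potential triangles: C(105, 3) = 187460.
Each occurs with probability p³ ≈ (0.225)³ ≈ 1.13379e-02.
By linearity: E[X] = C(105, 3)·p³ ≈ 187460 · 1.13379e-02 ≈ 2125.397.
Since α = 2/3 < 1, p = c/n^{2/3} ≫ 1/n is above the triangle threshold p ~ 1/n. Asymptotically E[X] ~ (c³/6)·n^{3(1−α)} = (5³/6)·n^{1} → ∞; triangles are abundant w.h.p.

E[X] ≈ 2125.397; in regime p = Θ(1/n^{2/3}) E[X] diverges (above the triangle threshold p ~ 1/n).


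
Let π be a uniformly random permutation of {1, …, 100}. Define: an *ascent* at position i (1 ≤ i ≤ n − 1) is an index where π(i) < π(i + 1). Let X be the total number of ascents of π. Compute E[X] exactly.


Write X = Σ X_I over i = 1, …, 99, with X_I the indicator of one ascent.
There are 99 indicators.
For each fixed i, the pair (π(i), π(i+1)) is a uniformly random ordered pair of distinct values from {1, …, 100}; by symmetry P[π(i) < π(i+1)] = 1/2.
By linearity: E[X] = 99 · (1/2) = (100 − 1) · (1/2) = 99/2 ≈ 49.5000.

E[X] = 99/2 = 49.5000.


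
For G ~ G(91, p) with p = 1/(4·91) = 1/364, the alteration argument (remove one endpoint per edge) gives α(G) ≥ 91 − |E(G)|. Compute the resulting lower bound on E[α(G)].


E[|E(G)|] = C(91, 2)·p = 4095 · (1/364) = 45/4.
E[α(G)] ≥ n − E[|E(G)|] = 91 − 45/4 = 319/4.
Numerically: ≈ 79.750.
(This is only a lower bound; the true E[α(G)] may be larger.)

E[α(G)] ≥ 319/4 ≈ 79.750.


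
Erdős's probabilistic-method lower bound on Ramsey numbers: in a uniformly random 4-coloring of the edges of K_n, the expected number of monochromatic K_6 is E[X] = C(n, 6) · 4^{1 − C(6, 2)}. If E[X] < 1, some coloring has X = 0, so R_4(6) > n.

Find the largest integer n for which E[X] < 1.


We need C(n, 6) · 4^{1 − 15} < 1, i.e. C(n, 6) < 4^{15 − 1} = 268435456.
Check values of n near the boundary:
  n = 74: C(74, 6) = 185250786; 185250786 < 268435456? YES
  n = 75: C(75, 6) = 201359550; 201359550 < 268435456? YES
  n = 76: C(76, 6) = 218618940; 218618940 < 268435456? YES
  n = 77: C(77, 6) = 237093780; 237093780 < 268435456? YES
  n = 78: C(78, 6) = 256851595; 256851595 < 268435456? YES
  n = 79: C(79, 6) = 277962685; 277962685 < 268435456? NO
  n = 80: C(80, 6) = 300500200; 300500200 < 268435456? NO
  n = 81: C(81, 6) = 324540216; 324540216 < 268435456? NO
The largest n with C(n, 6) < 268435456 is n = 78 (where E[X] = 256851595/268435456 ≈ 0.9568). Hence R_4(6) > 78, i.e. R_4(6) ≥ 79.

Largest n = 78; hence R_4(6) > 78.


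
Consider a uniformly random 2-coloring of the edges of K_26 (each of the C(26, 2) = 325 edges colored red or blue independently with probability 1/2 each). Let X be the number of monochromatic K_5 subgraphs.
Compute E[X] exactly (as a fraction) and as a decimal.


Let X = Σ_S X_S over the C(26, 5) = 65780 subsets S of size 5, where X_S = 1 if the K_5 on S is monochromatic.
For a fixed S, the K_5 on S has C(5, 2) = 10 edges. P[all 10 edges red] = (1/2)^10, and likewise for blue, so P[monochromatic] = 2·(1/2)^10 = 2^{1 − 10} = 1/512.
Summing: E[X] = C(26, 5) · 2^{1 − 10} = 65780 · 1/512 = 16445/128.
Numerically: E[X] ≈ 128.477.

E[X] = C(26,5)·2^(1−C(5,2)) = 16445/128 ≈ 128.477.


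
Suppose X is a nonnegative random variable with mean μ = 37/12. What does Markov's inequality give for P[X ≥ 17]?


μ = E[X] = 37/12, a = 17.
Markov: P[X ≥ 17] ≤ μ/a = (37/12)/17 = 37/204.
Numerically: ≈ 0.18137.
(Since a = 17 > μ = 3.08333, the bound 37/204 is < 1 and informative.)

P[X ≥ 17] ≤ 37/204 ≈ 0.18137.


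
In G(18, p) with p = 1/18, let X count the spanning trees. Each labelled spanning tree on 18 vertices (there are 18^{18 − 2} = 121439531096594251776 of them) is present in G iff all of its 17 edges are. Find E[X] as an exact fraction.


K_18 has 18^{18 − 2} = 121439531096594251776 labelled spanning trees.
For each such spanning tree H, let X_H = 1 if all 17 edges of H are present in G. Then P[X_H = 1] = p^{17} = (1/18)^{17} = 1/2185911559738696531968.
By linearity of expectation: E[X] = Σ_H E[X_H] = 121439531096594251776 · p^{17} = 121439531096594251776 · 1/2185911559738696531968 = 1/18.
Numerically: E[X] ≈ 0.05556.

E[X] = 121439531096594251776 · (1/18)^{17} = 1/18 ≈ 0.05556.


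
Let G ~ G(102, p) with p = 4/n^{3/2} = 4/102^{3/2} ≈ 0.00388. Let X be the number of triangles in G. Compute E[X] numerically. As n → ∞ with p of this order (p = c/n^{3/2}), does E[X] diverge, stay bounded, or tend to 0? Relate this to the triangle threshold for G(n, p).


Number of potential triangles: C(102, 3) = 171700.
Each occurs with probability p³ ≈ (0.00388)³ ≈ 5.85436e-08.
By linearity: E[X] = C(102, 3)·p³ ≈ 171700 · 5.85436e-08 ≈ 0.010.
Since α = 3/2 > 1, p = c/n^{3/2} = o(1/n) is below the triangle threshold p ~ 1/n. Asymptotically E[X] ~ (c³/6)·n^{3(1−α)} = (4³/6)·n^{-1.5} → 0, so by Markov's inequality G has no triangles w.h.p.

E[X] ≈ 0.010; in regime p = Θ(1/n^{3/2}) E[X] tends to 0 (below the triangle threshold p ~ 1/n).


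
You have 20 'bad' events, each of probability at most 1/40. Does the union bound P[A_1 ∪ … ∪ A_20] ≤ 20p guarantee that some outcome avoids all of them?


Union bound: P[∪_{i=1}^{20} A_i] ≤ Σ_i P[A_i] ≤ 20·p = 20·(1/40) = 1/2.
Numerically: 1/2 ≈ 0.5000.
Is 1/2 < 1? YES.
Since P[∪ A_i] ≤ 1/2 < 1, the complement has P[∩ A_i^c] ≥ 1 − 1/2 = 1/2 > 0, so some outcome avoids every A_i.

20·p = 1/2 ≈ 0.5000; existence CERTIFIED by the union bound.


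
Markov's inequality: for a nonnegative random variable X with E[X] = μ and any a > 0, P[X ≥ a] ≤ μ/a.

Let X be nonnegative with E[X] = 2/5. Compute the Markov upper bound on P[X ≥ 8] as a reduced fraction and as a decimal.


μ = E[X] = 2/5, a = 8.
Markov: P[X ≥ 8] ≤ μ/a = (2/5)/8 = 1/20.
Numerically: ≈ 0.0500.
(Since a = 8 > μ = 0.4000, the bound 1/20 is < 1 and informative.)

P[X ≥ 8] ≤ 1/20 ≈ 0.0500.


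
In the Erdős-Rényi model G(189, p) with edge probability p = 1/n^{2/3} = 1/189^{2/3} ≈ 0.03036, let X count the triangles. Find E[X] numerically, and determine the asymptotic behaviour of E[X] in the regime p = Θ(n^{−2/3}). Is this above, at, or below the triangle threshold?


Number of potential triangles: C(189, 3) = 1107414.
Each occurs with probability p³ ≈ (0.03036)³ ≈ 2.799474e-05.
By linearity: E[X] = C(189, 3)·p³ ≈ 1107414 · 2.799474e-05 ≈ 31.0018.
Since α = 2/3 < 1, p = c/n^{2/3} ≫ 1/n is above the triangle threshold p ~ 1/n. Asymptotically E[X] ~ (c³/6)·n^{3(1−α)} = (1³/6)·n^{1} → ∞; triangles are abundant w.h.p.

E[X] ≈ 31.0018; in regime p = Θ(1/n^{2/3}) E[X] diverges (above the triangle threshold p ~ 1/n).


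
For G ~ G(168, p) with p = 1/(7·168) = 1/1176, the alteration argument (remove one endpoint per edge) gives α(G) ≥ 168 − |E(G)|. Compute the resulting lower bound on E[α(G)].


E[|E(G)|] = C(168, 2)·p = 14028 · (1/1176) = 167/14.
E[α(G)] ≥ n − E[|E(G)|] = 168 − 167/14 = 2185/14.
Numerically: ≈ 156.0714.
(This is only a lower bound; the true E[α(G)] may be larger.)

E[α(G)] ≥ 2185/14 ≈ 156.0714.


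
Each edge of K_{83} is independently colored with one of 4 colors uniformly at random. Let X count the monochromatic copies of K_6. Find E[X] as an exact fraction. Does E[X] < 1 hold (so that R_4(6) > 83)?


E[X] = C(83, 6) · 4^{1 − 15} = 377447148 · 4^{−14} = 377447148/268435456.
As a reduced fraction: E[X] = 94361787/67108864 ≈ 1.4061002.
Is E[X] < 1? NO.
Since E[X] ≥ 1, the first-moment bound is inconclusive at n = 83; it does NOT by itself certify R_4(6) > 83.

E[X] = 94361787/67108864 ≈ 1.4061002; E[X] ≥ 1; first-moment method inconclusive here.


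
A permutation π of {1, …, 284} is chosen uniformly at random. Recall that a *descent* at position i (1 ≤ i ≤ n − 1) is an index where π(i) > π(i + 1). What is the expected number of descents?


Write X = Σ X_I over i = 1, …, 283, with X_I the indicator of one descent.
There are 283 indicators.
For each fixed i, the pair (π(i), π(i+1)) is a uniformly random ordered pair of distinct values from {1, …, 284}; by symmetry P[π(i) > π(i+1)] = 1/2.
By linearity: E[X] = 283 · (1/2) = (284 − 1) · (1/2) = 283/2 ≈ 141.500.

E[X] = 283/2 = 141.500.


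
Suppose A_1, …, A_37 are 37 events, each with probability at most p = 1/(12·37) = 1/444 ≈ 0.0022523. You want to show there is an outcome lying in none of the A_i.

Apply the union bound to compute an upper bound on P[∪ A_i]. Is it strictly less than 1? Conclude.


Union bound: P[∪_{i=1}^{37} A_i] ≤ Σ_i P[A_i] ≤ 37·p = 37·(1/444) = 1/12.
Numerically: 1/12 ≈ 0.0833333.
Is 1/12 < 1? YES.
Since P[∪ A_i] ≤ 1/12 < 1, the complement has P[∩ A_i^c] ≥ 1 − 1/12 = 11/12 > 0, so some outcome avoids every A_i.

37·p = 1/12 ≈ 0.0833333; existence CERTIFIED by the union bound.


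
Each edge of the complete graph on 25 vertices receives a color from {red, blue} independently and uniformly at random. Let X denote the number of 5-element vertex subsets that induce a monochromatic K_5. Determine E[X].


Let X = Σ_S X_S over the C(25, 5) = 53130 subsets S of size 5, where X_S = 1 if the K_5 on S is monochromatic.
For a fixed S, the K_5 on S has C(5, 2) = 10 edges. P[all 10 edges red] = (1/2)^10, and likewise for blue, so P[monochromatic] = 2·(1/2)^10 = 2^{1 − 10} = 1/512.
By linearity: E[X] = C(25, 5) · 2^{1 − 10} = 53130 · 1/512 = 26565/256.
Numerically: E[X] ≈ 103.769531.

E[X] = C(25,5)·2^(1−C(5,2)) = 26565/256 ≈ 103.769531.


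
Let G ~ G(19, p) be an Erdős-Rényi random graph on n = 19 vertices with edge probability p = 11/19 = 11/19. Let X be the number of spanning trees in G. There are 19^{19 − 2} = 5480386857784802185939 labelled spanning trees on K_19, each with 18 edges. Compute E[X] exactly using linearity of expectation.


K_19 has 19^{19 − 2} = 5480386857784802185939 labelled spanning trees.
For each such spanning tree H, let X_H = 1 if all 18 edges of H are present in G. Then P[X_H = 1] = p^{18} = (11/19)^{18} = 5559917313492231481/104127350297911241532841.
Summing the indicators: E[X] = Σ_H E[X_H] = 5480386857784802185939 · p^{18} = 5480386857784802185939 · 5559917313492231481/104127350297911241532841 = 5559917313492231481/19.
Numerically: E[X] ≈ 2.9263e+17.

E[X] = 5480386857784802185939 · (11/19)^{18} = 5559917313492231481/19 ≈ 2.9263e+17.


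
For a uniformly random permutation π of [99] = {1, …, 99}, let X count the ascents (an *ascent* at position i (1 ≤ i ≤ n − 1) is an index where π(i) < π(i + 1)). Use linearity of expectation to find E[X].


Write X = Σ X_I over i = 1, …, 98, with X_I the indicator of one ascent.
There are 98 indicators.
For each fixed i, the pair (π(i), π(i+1)) is a uniformly random ordered pair of distinct values from {1, …, 99}; by symmetry P[π(i) < π(i+1)] = 1/2.
By linearity: E[X] = 98 · (1/2) = (99 − 1) · (1/2) = 49 ≈ 49.0000.

E[X] = 49 = 49.0000.


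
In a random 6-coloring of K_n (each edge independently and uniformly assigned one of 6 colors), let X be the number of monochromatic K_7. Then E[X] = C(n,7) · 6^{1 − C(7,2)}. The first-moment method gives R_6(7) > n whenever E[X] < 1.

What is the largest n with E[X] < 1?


We need C(n, 7) · 6^{1 − 21} < 1, i.e. C(n, 7) < 6^{21 − 1} = 3656158440062976.
Check values of n near the boundary:
  n = 566: C(566, 7) = 3557206237959440; 3557206237959440 < 3656158440062976? YES
  n = 567: C(567, 7) = 3601671315933933; 3601671315933933 < 3656158440062976? YES
  n = 568: C(568, 7) = 3646611956239704; 3646611956239704 < 3656158440062976? YES
  n = 569: C(569, 7) = 3692032389858348; 3692032389858348 < 3656158440062976? NO
  n = 570: C(570, 7) = 3737936877831720; 3737936877831720 < 3656158440062976? NO
The largest n with C(n, 7) < 3656158440062976 is n = 568 (where E[X] = 16882462760369/16926659444736 ≈ 0.997389). Hence R_6(7) > 568, i.e. R_6(7) ≥ 569.

Largest n = 568; hence R_6(7) > 568.


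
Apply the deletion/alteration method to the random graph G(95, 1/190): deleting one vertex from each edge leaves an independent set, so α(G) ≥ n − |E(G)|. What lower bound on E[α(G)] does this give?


E[|E(G)|] = C(95, 2)·p = 4465 · (1/190) = 47/2.
E[α(G)] ≥ n − E[|E(G)|] = 95 − 47/2 = 143/2.
Numerically: ≈ 71.50000.
(This is only a lower bound; the true E[α(G)] may be larger.)

E[α(G)] ≥ 143/2 ≈ 71.50000.


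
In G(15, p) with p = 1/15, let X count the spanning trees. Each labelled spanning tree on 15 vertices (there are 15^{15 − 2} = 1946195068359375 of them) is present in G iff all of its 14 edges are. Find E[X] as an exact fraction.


K_15 has 15^{15 − 2} = 1946195068359375 labelled spanning trees.
For each such spanning tree H, let X_H = 1 if all 14 edges of H are present in G. Then P[X_H = 1] = p^{14} = (1/15)^{14} = 1/29192926025390625.
By linearity: E[X] = Σ_H E[X_H] = 1946195068359375 · p^{14} = 1946195068359375 · 1/29192926025390625 = 1/15.
Numerically: E[X] ≈ 0.06667.

E[X] = 1946195068359375 · (1/15)^{14} = 1/15 ≈ 0.06667.


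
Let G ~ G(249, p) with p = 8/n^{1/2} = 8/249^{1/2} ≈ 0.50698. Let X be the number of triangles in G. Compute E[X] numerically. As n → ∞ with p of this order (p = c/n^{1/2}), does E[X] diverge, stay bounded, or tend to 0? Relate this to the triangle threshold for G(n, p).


Number of potential triangles: C(249, 3) = 2542124.
Each occurs with probability p³ ≈ (0.50698)³ ≈ 1.3030796e-01.
By linearity: E[X] = C(249, 3)·p³ ≈ 2542124 · 1.3030796e-01 ≈ 331258.98829.
Since α = 1/2 < 1, p = c/n^{1/2} ≫ 1/n is above the triangle threshold p ~ 1/n. Asymptotically E[X] ~ (c³/6)·n^{3(1−α)} = (8³/6)·n^{1.5} → ∞; triangles are abundant w.h.p.

E[X] ≈ 331258.98829; in regime p = Θ(1/n^{1/2}) E[X] diverges (above the triangle threshold p ~ 1/n).


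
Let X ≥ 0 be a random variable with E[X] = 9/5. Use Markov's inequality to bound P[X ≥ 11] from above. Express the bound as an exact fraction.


μ = E[X] = 9/5, a = 11.
Markov: P[X ≥ 11] ≤ μ/a = (9/5)/11 = 9/55.
Numerically: ≈ 0.1636.
(Since a = 11 > μ = 1.8000, the bound 9/55 is < 1 and informative.)

P[X ≥ 11] ≤ 9/55 ≈ 0.1636.


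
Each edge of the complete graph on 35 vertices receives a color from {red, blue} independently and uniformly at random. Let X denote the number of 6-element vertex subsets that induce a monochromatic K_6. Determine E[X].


Let X = Σ_S X_S over the C(35, 6) = 1623160 subsets S of size 6, where X_S = 1 if the K_6 on S is monochromatic.
For a fixed S, the K_6 on S has C(6, 2) = 15 edges. P[all 15 edges red] = (1/2)^15, and likewise for blue, so P[monochromatic] = 2·(1/2)^15 = 2^{1 − 15} = 1/16384.
Summing: E[X] = C(35, 6) · 2^{1 − 15} = 1623160 · 1/16384 = 202895/2048.
Numerically: E[X] ≈ 99.069824.

E[X] = C(35,6)·2^(1−C(6,2)) = 202895/2048 ≈ 99.069824.


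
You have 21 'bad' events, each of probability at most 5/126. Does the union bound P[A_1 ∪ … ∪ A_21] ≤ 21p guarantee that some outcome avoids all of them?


Union bound: P[∪_{i=1}^{21} A_i] ≤ Σ_i P[A_i] ≤ 21·p = 21·(5/126) = 5/6.
Numerically: 5/6 ≈ 0.833333.
Is 5/6 < 1? YES.
Since P[∪ A_i] ≤ 5/6 < 1, the complement has P[∩ A_i^c] ≥ 1 − 5/6 = 1/6 > 0, so some outcome avoids every A_i.

21·p = 5/6 ≈ 0.833333; existence CERTIFIED by the union bound.


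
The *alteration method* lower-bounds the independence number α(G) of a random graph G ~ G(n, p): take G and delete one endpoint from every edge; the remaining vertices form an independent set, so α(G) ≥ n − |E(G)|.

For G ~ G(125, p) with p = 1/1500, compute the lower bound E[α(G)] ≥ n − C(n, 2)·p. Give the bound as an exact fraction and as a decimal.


E[|E(G)|] = C(125, 2)·p = 7750 · (1/1500) = 31/6.
E[α(G)] ≥ n − E[|E(G)|] = 125 − 31/6 = 719/6.
Numerically: ≈ 119.8333.
(This is only a lower bound; the true E[α(G)] may be larger.)

E[α(G)] ≥ 719/6 ≈ 119.8333.


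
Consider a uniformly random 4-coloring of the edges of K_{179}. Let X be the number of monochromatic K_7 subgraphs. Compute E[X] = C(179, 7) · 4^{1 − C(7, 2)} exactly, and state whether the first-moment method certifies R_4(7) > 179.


E[X] = C(179, 7) · 4^{1 − 21} = 1037437234460 · 4^{−20} = 1037437234460/1099511627776.
As a reduced fraction: E[X] = 259359308615/274877906944 ≈ 0.9435437.
Is E[X] < 1? YES.
Since E[X] < 1, there exists a 4-coloring of K_{179} with no monochromatic K_7; hence R_4(7) > 179.

E[X] = 259359308615/274877906944 ≈ 0.9435437; E[X] < 1, so R_4(7) > 179.


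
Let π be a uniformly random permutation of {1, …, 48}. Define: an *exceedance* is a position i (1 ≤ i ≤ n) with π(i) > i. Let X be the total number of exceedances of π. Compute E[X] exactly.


Write X = Σ_{i=1}^{48} X_i, where X_i = 1_{π(i) > i}.
For each fixed i, π(i) is uniform over {1, …, 48} (marginal of a uniform permutation), so P[π(i) > i] = (n − i)/n. Summing: Σ_{i=1}^{48} (n − i)/n = (0 + 1 + … + 47)/48 = 48(48 − 1)/(2·48) = (48 − 1)/2.
Hence E[X] = Σ_{i=1}^{48} (48 − i)/48 = 47/2 ≈ 23.5000.

E[X] = 47/2 = 23.5000.


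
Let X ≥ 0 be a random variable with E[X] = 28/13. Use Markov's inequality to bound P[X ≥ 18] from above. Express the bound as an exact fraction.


μ = E[X] = 28/13, a = 18.
Markov: P[X ≥ 18] ≤ μ/a = (28/13)/18 = 14/117.
Numerically: ≈ 0.11966.
(Since a = 18 > μ = 2.15385, the bound 14/117 is < 1 and informative.)

P[X ≥ 18] ≤ 14/117 ≈ 0.11966.


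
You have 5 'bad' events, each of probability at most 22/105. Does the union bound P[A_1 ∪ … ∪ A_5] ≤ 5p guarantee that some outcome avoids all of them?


Union bound: P[∪_{i=1}^{5} A_i] ≤ Σ_i P[A_i] ≤ 5·p = 5·(22/105) = 22/21.
Numerically: 22/21 ≈ 1.04762.
Is 22/21 < 1? NO.
Since the bound 22/21 is ≥ 1, the union bound is uninformative here; it does NOT by itself certify existence.

5·p = 22/21 ≈ 1.04762; existence NOT certified by the union bound.


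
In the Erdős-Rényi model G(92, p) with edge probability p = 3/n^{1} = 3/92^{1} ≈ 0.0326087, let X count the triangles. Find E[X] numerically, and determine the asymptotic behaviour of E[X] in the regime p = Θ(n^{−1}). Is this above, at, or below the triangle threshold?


Number of potential triangles: C(92, 3) = 125580.
Each occurs with probability p³ ≈ (0.0326087)³ ≈ 3.46737076e-05.
By linearity: E[X] = C(92, 3)·p³ ≈ 125580 · 3.46737076e-05 ≈ 4.354324.
Here α = 1, so p = 3/n is exactly at the triangle threshold p ~ 1/n. Asymptotically E[X] → c³/6 = 3³/6 = 9/2 ≈ 4.500000, a bounded constant. In this regime the triangle count is asymptotically Poisson(c³/6).

E[X] ≈ 4.354324; in regime p = Θ(1/n^{1}) E[X] stays bounded (at the triangle threshold p ~ 1/n).


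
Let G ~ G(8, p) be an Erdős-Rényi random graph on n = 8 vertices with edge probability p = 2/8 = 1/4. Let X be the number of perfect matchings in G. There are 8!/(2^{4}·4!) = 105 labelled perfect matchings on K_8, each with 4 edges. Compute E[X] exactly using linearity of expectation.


K_8 has 8!/(2^{4}·4!) = 105 labelled perfect matchings.
For each such perfect matching H, let X_H = 1 if all 4 edges of H are present in G. Then P[X_H = 1] = p^{4} = (1/4)^{4} = 1/256.
By linearity of expectation: E[X] = Σ_H E[X_H] = 105 · p^{4} = 105 · 1/256 = 105/256.
Numerically: E[X] ≈ 0.410156.

E[X] = 105 · (1/4)^{4} = 105/256 ≈ 0.410156.


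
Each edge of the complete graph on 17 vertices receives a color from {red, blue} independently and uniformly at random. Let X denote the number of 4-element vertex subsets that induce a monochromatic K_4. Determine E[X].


Let X = Σ_S X_S over the C(17, 4) = 2380 subsets S of size 4, where X_S = 1 if the K_4 on S is monochromatic.
For a fixed S, the K_4 on S has C(4, 2) = 6 edges. P[all 6 edges red] = (1/2)^6, and likewise for blue, so P[monochromatic] = 2·(1/2)^6 = 2^{1 − 6} = 1/32.
By linearity of expectation: E[X] = C(17, 4) · 2^{1 − 6} = 2380 · 1/32 = 595/8.
Numerically: E[X] ≈ 74.3750.

E[X] = C(17,4)·2^(1−C(4,2)) = 595/8 ≈ 74.3750.


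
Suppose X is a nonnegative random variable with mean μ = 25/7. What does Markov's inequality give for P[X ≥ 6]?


μ = E[X] = 25/7, a = 6.
Markov: P[X ≥ 6] ≤ μ/a = (25/7)/6 = 25/42.
Numerically: ≈ 0.5952.
(Since a = 6 > μ = 3.5714, the bound 25/42 is < 1 and informative.)

P[X ≥ 6] ≤ 25/42 ≈ 0.5952.


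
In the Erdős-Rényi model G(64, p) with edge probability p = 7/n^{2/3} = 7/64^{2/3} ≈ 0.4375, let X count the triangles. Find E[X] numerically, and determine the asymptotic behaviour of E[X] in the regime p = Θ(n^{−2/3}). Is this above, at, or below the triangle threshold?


Number of potential triangles: C(64, 3) = 41664.
Each occurs with probability p³ ≈ (0.4375)³ ≈ 8.37402344e-02.
By linearity: E[X] = C(64, 3)·p³ ≈ 41664 · 8.37402344e-02 ≈ 3488.953125.
Since α = 2/3 < 1, p = c/n^{2/3} ≫ 1/n is above the triangle threshold p ~ 1/n. Asymptotically E[X] ~ (c³/6)·n^{3(1−α)} = (7³/6)·n^{1} → ∞; triangles are abundant w.h.p.

E[X] ≈ 3488.953125; in regime p = Θ(1/n^{2/3}) E[X] diverges (above the triangle threshold p ~ 1/n).


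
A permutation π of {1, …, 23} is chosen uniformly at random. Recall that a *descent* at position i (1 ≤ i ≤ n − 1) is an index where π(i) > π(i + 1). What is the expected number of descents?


Write X = Σ X_I over i = 1, …, 22, with X_I the indicator of one descent.
There are 22 indicators.
For each fixed i, the pair (π(i), π(i+1)) is a uniformly random ordered pair of distinct values from {1, …, 23}; by symmetry P[π(i) > π(i+1)] = 1/2.
By linearity: E[X] = 22 · (1/2) = (23 − 1) · (1/2) = 11 ≈ 11.000000.

E[X] = 11 = 11.000000.


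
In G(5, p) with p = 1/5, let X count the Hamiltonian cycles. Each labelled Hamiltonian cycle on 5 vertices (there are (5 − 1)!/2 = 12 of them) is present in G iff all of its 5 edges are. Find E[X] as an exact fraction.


K_5 has (5 − 1)!/2 = 12 labelled Hamiltonian cycles.
For each such Hamiltonian cycle H, let X_H = 1 if all 5 edges of H are present in G. Then P[X_H = 1] = p^{5} = (1/5)^{5} = 1/3125.
Summing the indicators: E[X] = Σ_H E[X_H] = 12 · p^{5} = 12 · 1/3125 = 12/3125.
Numerically: E[X] ≈ 0.00384.

E[X] = 12 · (1/5)^{5} = 12/3125 ≈ 0.00384.


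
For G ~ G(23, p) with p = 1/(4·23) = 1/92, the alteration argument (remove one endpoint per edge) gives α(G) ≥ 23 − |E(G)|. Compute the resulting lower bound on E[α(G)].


E[|E(G)|] = C(23, 2)·p = 253 · (1/92) = 11/4.
E[α(G)] ≥ n − E[|E(G)|] = 23 − 11/4 = 81/4.
Numerically: ≈ 20.25000.
(This is only a lower bound; the true E[α(G)] may be larger.)

E[α(G)] ≥ 81/4 ≈ 20.25000.


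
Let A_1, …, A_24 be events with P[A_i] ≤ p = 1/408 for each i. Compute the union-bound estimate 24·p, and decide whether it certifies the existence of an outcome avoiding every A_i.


Union bound: P[∪_{i=1}^{24} A_i] ≤ Σ_i P[A_i] ≤ 24·p = 24·(1/408) = 1/17.
Numerically: 1/17 ≈ 0.0588235.
Is 1/17 < 1? YES.
Since P[∪ A_i] ≤ 1/17 < 1, the complement has P[∩ A_i^c] ≥ 1 − 1/17 = 16/17 > 0, so some outcome avoids every A_i.

24·p = 1/17 ≈ 0.0588235; existence CERTIFIED by the union bound.


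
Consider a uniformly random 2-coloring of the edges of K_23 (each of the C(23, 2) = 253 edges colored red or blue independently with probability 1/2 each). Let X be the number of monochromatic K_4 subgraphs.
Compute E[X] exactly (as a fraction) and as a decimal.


Let X = Σ_S X_S over the C(23, 4) = 8855 subsets S of size 4, where X_S = 1 if the K_4 on S is monochromatic.
For a fixed S, the K_4 on S has C(4, 2) = 6 edges. P[all 6 edges red] = (1/2)^6, and likewise for blue, so P[monochromatic] = 2·(1/2)^6 = 2^{1 − 6} = 1/32.
By linearity of expectation: E[X] = C(23, 4) · 2^{1 − 6} = 8855 · 1/32 = 8855/32.
Numerically: E[X] ≈ 276.719.

E[X] = C(23,4)·2^(1−C(4,2)) = 8855/32 ≈ 276.719.


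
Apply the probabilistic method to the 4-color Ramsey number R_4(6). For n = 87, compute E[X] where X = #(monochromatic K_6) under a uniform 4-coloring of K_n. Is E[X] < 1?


E[X] = C(87, 6) · 4^{1 − 15} = 504981379 · 4^{−14} = 504981379/268435456.
As a reduced fraction: E[X] = 504981379/268435456 ≈ 1.881.
Is E[X] < 1? NO.
Since E[X] ≥ 1, the first-moment bound is inconclusive at n = 87; it does NOT by itself certify R_4(6) > 87.

E[X] = 504981379/268435456 ≈ 1.881; E[X] ≥ 1; first-moment method inconclusive here.


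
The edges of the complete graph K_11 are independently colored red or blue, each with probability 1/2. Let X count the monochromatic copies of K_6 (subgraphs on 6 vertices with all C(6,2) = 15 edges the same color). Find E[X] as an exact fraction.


Let X = Σ_S X_S over the C(11, 6) = 462 subsets S of size 6, where X_S = 1 if the K_6 on S is monochromatic.
For a fixed S, the K_6 on S has C(6, 2) = 15 edges. P[all 15 edges red] = (1/2)^15, and likewise for blue, so P[monochromatic] = 2·(1/2)^15 = 2^{1 − 15} = 1/16384.
By linearity: E[X] = C(11, 6) · 2^{1 − 15} = 462 · 1/16384 = 231/8192.
Numerically: E[X] ≈ 0.028.

E[X] = C(11,6)·2^(1−C(6,2)) = 231/8192 ≈ 0.028.


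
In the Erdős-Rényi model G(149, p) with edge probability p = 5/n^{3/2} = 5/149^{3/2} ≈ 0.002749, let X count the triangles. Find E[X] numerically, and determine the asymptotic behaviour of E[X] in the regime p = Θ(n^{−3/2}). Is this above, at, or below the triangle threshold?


Number of potential triangles: C(149, 3) = 540274.
Each occurs with probability p³ ≈ (0.002749)³ ≈ 2.077647e-08.
By linearity: E[X] = C(149, 3)·p³ ≈ 540274 · 2.077647e-08 ≈ 0.0112.
Since α = 3/2 > 1, p = c/n^{3/2} = o(1/n) is below the triangle threshold p ~ 1/n. Asymptotically E[X] ~ (c³/6)·n^{3(1−α)} = (5³/6)·n^{-1.5} → 0, so by Markov's inequality G has no triangles w.h.p.

E[X] ≈ 0.0112; in regime p = Θ(1/n^{3/2}) E[X] tends to 0 (below the triangle threshold p ~ 1/n).


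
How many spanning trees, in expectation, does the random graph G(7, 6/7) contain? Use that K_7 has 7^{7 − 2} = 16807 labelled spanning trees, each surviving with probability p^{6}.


K_7 has 7^{7 − 2} = 16807 labelled spanning trees.
For each such spanning tree H, let X_H = 1 if all 6 edges of H are present in G. Then P[X_H = 1] = p^{6} = (6/7)^{6} = 46656/117649.
By linearity of expectation: E[X] = Σ_H E[X_H] = 16807 · p^{6} = 16807 · 46656/117649 = 46656/7.
Numerically: E[X] ≈ 6665.1.

E[X] = 16807 · (6/7)^{6} = 46656/7 ≈ 6665.1.


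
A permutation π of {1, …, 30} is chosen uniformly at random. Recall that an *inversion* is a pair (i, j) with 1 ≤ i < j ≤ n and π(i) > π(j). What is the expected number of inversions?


Write X = Σ X_I over the C(30, 2) = 435 pairs i < j, with X_I the indicator of one inversion.
There are 435 indicators.
For each fixed pair i < j, the values π(i) and π(j) are two distinct elements of {1, …, 30} in uniformly random order; by symmetry P[π(i) > π(j)] = 1/2.
By linearity: E[X] = 435 · (1/2) = C(30, 2) · (1/2) = 435/2 = 435/2 ≈ 217.500.

E[X] = 435/2 = 217.500.


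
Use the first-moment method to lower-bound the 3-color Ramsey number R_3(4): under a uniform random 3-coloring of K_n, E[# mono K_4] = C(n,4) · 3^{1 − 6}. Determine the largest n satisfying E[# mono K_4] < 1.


We need C(n, 4) · 3^{1 − 6} < 1, i.e. C(n, 4) < 3^{6 − 1} = 243.
Check values of n near the boundary:
  n = 6: C(6, 4) = 15; 15 < 243? YES
  n = 7: C(7, 4) = 35; 35 < 243? YES
  n = 8: C(8, 4) = 70; 70 < 243? YES
  n = 9: C(9, 4) = 126; 126 < 243? YES
  n = 10: C(10, 4) = 210; 210 < 243? YES
  n = 11: C(11, 4) = 330; 330 < 243? NO
The largest n with C(n, 4) < 243 is n = 10 (where E[X] = 70/81 ≈ 0.86420). Hence R_3(4) > 10, i.e. R_3(4) ≥ 11.

Largest n = 10; hence R_3(4) > 10.


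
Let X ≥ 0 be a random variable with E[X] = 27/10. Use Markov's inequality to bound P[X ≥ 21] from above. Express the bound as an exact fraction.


μ = E[X] = 27/10, a = 21.
Markov: P[X ≥ 21] ≤ μ/a = (27/10)/21 = 9/70.
Numerically: ≈ 0.129.
(Since a = 21 > μ = 2.700, the bound 9/70 is < 1 and informative.)

P[X ≥ 21] ≤ 9/70 ≈ 0.129.


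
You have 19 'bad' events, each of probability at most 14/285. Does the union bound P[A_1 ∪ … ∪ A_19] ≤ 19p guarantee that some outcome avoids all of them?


Union bound: P[∪_{i=1}^{19} A_i] ≤ Σ_i P[A_i] ≤ 19·p = 19·(14/285) = 14/15.
Numerically: 14/15 ≈ 0.93333.
Is 14/15 < 1? YES.
Since P[∪ A_i] ≤ 14/15 < 1, the complement has P[∩ A_i^c] ≥ 1 − 14/15 = 1/15 > 0, so some outcome avoids every A_i.

19·p = 14/15 ≈ 0.93333; existence CERTIFIED by the union bound.


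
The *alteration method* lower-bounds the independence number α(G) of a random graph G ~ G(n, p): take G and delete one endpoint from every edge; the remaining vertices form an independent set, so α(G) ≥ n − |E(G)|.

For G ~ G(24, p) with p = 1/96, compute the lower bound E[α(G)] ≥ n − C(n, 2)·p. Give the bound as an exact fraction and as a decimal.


E[|E(G)|] = C(24, 2)·p = 276 · (1/96) = 23/8.
E[α(G)] ≥ n − E[|E(G)|] = 24 − 23/8 = 169/8.
Numerically: ≈ 21.12500.
(This is only a lower bound; the true E[α(G)] may be larger.)

E[α(G)] ≥ 169/8 ≈ 21.12500.


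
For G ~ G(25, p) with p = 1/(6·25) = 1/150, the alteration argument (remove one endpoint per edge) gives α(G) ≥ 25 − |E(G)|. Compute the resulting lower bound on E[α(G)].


E[|E(G)|] = C(25, 2)·p = 300 · (1/150) = 2.
E[α(G)] ≥ n − E[|E(G)|] = 25 − 2 = 23.
Numerically: ≈ 23.0000.
(This is only a lower bound; the true E[α(G)] may be larger.)

E[α(G)] ≥ 23 ≈ 23.0000.


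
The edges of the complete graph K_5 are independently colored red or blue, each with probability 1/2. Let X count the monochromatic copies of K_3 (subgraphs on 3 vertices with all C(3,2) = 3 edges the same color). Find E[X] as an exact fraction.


Let X = Σ_S X_S over the C(5, 3) = 10 subsets S of size 3, where X_S = 1 if the K_3 on S is monochromatic.
For a fixed S, the K_3 on S has C(3, 2) = 3 edges. P[all 3 edges red] = (1/2)^3, and likewise for blue, so P[monochromatic] = 2·(1/2)^3 = 2^{1 − 3} = 1/4.
Summing: E[X] = C(5, 3) · 2^{1 − 3} = 10 · 1/4 = 5/2.
Numerically: E[X] ≈ 2.500.

E[X] = C(5,3)·2^(1−C(3,2)) = 5/2 ≈ 2.500.


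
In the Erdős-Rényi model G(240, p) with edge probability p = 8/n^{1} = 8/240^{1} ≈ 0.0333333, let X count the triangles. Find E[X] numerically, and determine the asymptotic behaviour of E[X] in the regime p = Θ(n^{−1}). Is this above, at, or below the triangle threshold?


Number of potential triangles: C(240, 3) = 2275280.
Each occurs with probability p³ ≈ (0.0333333)³ ≈ 3.70370370e-05.
By linearity: E[X] = C(240, 3)·p³ ≈ 2275280 · 3.70370370e-05 ≈ 84.269630.
Here α = 1, so p = 8/n is exactly at the triangle threshold p ~ 1/n. Asymptotically E[X] → c³/6 = 8³/6 = 256/3 ≈ 85.333333, a bounded constant. In this regime the triangle count is asymptotically Poisson(c³/6).

E[X] ≈ 84.269630; in regime p = Θ(1/n^{1}) E[X] stays bounded (at the triangle threshold p ~ 1/n).


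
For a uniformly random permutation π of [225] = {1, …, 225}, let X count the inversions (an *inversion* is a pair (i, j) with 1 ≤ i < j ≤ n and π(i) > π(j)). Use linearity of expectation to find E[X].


Write X = Σ X_I over the C(225, 2) = 25200 pairs i < j, with X_I the indicator of one inversion.
There are 25200 indicators.
For each fixed pair i < j, the values π(i) and π(j) are two distinct elements of {1, …, 225} in uniformly random order; by symmetry P[π(i) > π(j)] = 1/2.
By linearity: E[X] = 25200 · (1/2) = C(225, 2) · (1/2) = 25200/2 = 12600 ≈ 12600.0000.

E[X] = 12600 = 12600.0000.


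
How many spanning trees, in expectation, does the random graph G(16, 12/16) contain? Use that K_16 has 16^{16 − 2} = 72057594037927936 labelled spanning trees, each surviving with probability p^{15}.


K_16 has 16^{16 − 2} = 72057594037927936 labelled spanning trees.
For each such spanning tree H, let X_H = 1 if all 15 edges of H are present in G. Then P[X_H = 1] = p^{15} = (3/4)^{15} = 14348907/1073741824.
By linearity of expectation: E[X] = Σ_H E[X_H] = 72057594037927936 · p^{15} = 72057594037927936 · 14348907/1073741824 = 962938848411648.
Numerically: E[X] ≈ 9.6294e+14.

E[X] = 72057594037927936 · (3/4)^{15} = 962938848411648 ≈ 9.6294e+14.


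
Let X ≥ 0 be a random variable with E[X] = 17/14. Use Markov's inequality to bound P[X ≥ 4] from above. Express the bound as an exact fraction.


μ = E[X] = 17/14, a = 4.
Markov: P[X ≥ 4] ≤ μ/a = (17/14)/4 = 17/56.
Numerically: ≈ 0.303571.
(Since a = 4 > μ = 1.214286, the bound 17/56 is < 1 and informative.)

P[X ≥ 4] ≤ 17/56 ≈ 0.303571.


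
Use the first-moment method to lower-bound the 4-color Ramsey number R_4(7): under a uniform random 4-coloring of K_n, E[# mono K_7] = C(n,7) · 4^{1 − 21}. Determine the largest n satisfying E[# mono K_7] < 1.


We need C(n, 7) · 4^{1 − 21} < 1, i.e. C(n, 7) < 4^{21 − 1} = 1099511627776.
Check values of n near the boundary:
  n = 176: C(176, 7) = 919790691600; 919790691600 < 1099511627776? YES
  n = 177: C(177, 7) = 957664425960; 957664425960 < 1099511627776? YES
  n = 178: C(178, 7) = 996867063280; 996867063280 < 1099511627776? YES
  n = 179: C(179, 7) = 1037437234460; 1037437234460 < 1099511627776? YES
  n = 180: C(180, 7) = 1079414463600; 1079414463600 < 1099511627776? YES
  n = 181: C(181, 7) = 1122839183400; 1122839183400 < 1099511627776? NO
  n = 182: C(182, 7) = 1167752750736; 1167752750736 < 1099511627776? NO
The largest n with C(n, 7) < 1099511627776 is n = 180 (where E[X] = 67463403975/68719476736 ≈ 0.9817217). Hence R_4(7) > 180, i.e. R_4(7) ≥ 181.

Largest n = 180; hence R_4(7) > 180.


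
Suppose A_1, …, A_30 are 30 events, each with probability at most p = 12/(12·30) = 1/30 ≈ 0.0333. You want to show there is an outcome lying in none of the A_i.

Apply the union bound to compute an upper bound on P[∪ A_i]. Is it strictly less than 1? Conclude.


Union bound: P[∪_{i=1}^{30} A_i] ≤ Σ_i P[A_i] ≤ 30·p = 30·(1/30) = 1.
Numerically: 1 ≈ 1.0000.
Is 1 < 1? NO.
Since the bound 1 is ≥ 1, the union bound is uninformative here; it does NOT by itself certify existence.

30·p = 1 ≈ 1.0000; existence NOT certified by the union bound.
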